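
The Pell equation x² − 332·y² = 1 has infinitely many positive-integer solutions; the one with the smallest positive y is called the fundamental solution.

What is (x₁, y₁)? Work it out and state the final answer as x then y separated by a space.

[18; 4,1,1,8,1,1,4,36] for √332; ℓ=8 ⇒ convergent index 7
i=0: a=18 ⇒ p=18, q=1
…
i=2: a=1 ⇒ p=91, q=5
i=3: a=1 ⇒ p=164, q=9
i=4: a=8 ⇒ p=1403, q=77
i=5: a=1 ⇒ p=1567, q=86
i=6: a=1 ⇒ p=2970, q=163
i=7: a=4 ⇒ p=13447, q=738
(x₁, y₁) = (13447, 738);  13447² − 332·738² = 1 ✓

13447 738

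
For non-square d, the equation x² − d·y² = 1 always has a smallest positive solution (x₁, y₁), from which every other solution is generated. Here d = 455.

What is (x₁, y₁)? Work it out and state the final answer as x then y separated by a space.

64 3

√455 = [21; 3,42, …], period ℓ=2 (even) → k=1
step 0: (21, 1)  from 21·(1,0) + (0,1)
step 1: (64, 3)  from 3·(21,1) + (1,0)
fundamental: x₁=64, y₁=3  (since 4096 − 455·9 = 1)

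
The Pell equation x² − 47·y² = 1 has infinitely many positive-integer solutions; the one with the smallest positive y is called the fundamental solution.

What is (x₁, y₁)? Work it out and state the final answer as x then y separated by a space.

48 7

√47 → a₀=6, period (1,5,1,12); ℓ=4 even so k=3
step 0: (6, 1)  from 6·(1,0) + (0,1)
step 1: (7, 1)  from 1·(6,1) + (1,0)
step 2: (41, 6)  from 5·(7,1) + (6,1)
step 3: (48, 7)  from 1·(41,6) + (7,1)
(x₁, y₁) = (48, 7);  48² − 47·7² = 1 ✓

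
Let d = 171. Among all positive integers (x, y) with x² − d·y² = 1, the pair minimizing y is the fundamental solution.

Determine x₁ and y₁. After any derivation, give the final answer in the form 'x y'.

170 13

√171 → a₀=13, period (13,26); ℓ=2 even so k=1
step 0: (13, 1)  from 13·(1,0) + (0,1)
step 1: (170, 13)  from 13·(13,1) + (1,0)
(x₁, y₁) = (170, 13);  170² − 171·13² = 1 ✓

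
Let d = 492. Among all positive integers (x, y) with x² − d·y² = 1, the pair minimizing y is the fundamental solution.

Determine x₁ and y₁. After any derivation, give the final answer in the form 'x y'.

29767 1342

[22; 5,1,1,10,1,1,5,44] for √492; ℓ=8 ⇒ convergent index 7
k=0  a_k=22  p_k/q_k = 22/1
…
k=2  a_k=1  p_k/q_k = 133/6
k=3  a_k=1  p_k/q_k = 244/11
k=4  a_k=10  p_k/q_k = 2573/116
…
k=6  a_k=1  p_k/q_k = 5390/243
k=7  a_k=5  p_k/q_k = 29767/1342
fundamental: x₁=29767, y₁=1342  (since 886074289 − 492·1800964 = 1)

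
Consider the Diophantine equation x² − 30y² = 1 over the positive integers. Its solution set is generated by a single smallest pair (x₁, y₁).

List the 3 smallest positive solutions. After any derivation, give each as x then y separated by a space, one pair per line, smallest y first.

[5; 2,10] for √30; ℓ=2 ⇒ convergent index 1
i=0: a=5 ⇒ p=5, q=1
i=1: a=2 ⇒ p=11, q=2
→ (11, 2).  Check: 11²=121, 30·2²=120, difference 1.
(x_2, y_2) = (11·11 + 30·2·2, 11·2 + 2·11) = (241, 44)
(x_3, y_3) = (11·241 + 30·2·44, 11·44 + 2·241) = (5291, 966)

11 2
241 44
5291 966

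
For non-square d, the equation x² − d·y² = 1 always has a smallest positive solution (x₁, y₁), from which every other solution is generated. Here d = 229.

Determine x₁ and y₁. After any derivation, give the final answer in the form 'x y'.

5848201 386460

√229 → a₀=15, period (7,1,1,7,30); ℓ=5 odd so k=9
a_0=15:  p_0=15·1+0=15,  q_0=15·0+1=1
a_1=7:  p_1=7·15+1=106,  q_1=7·1+0=7
a_2=1:  p_2=1·106+15=121,  q_2=1·7+1=8
a_3=1:  p_3=1·121+106=227,  q_3=1·8+7=15
a_4=7:  p_4=7·227+121=1710,  q_4=7·15+8=113
a_5=30:  p_5=30·1710+227=51527,  q_5=30·113+15=3405
…
a_7=1:  p_7=1·362399+51527=413926,  q_7=1·23948+3405=27353
a_8=1:  p_8=1·413926+362399=776325,  q_8=1·27353+23948=51301
a_9=7:  p_9=7·776325+413926=5848201,  q_9=7·51301+27353=386460
(x₁, y₁) = (5848201, 386460);  5848201² − 229·386460² = 1 ✓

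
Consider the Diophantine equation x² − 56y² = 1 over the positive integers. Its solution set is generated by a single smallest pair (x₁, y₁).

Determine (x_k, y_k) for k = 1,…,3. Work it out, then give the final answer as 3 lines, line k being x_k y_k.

15 2
449 60
13455 1798

√56 = [7; 2,14, …], period ℓ=2 (even) → k=1
step 0: (7, 1)  from 7·(1,0) + (0,1)
step 1: (15, 2)  from 2·(7,1) + (1,0)
(x₁, y₁) = (15, 2);  15² − 56·2² = 1 ✓
(x_2, y_2) = (15·15 + 56·2·2, 15·2 + 2·15) = (449, 60)
(x_3, y_3) = (15·449 + 56·2·60, 15·60 + 2·449) = (13455, 1798)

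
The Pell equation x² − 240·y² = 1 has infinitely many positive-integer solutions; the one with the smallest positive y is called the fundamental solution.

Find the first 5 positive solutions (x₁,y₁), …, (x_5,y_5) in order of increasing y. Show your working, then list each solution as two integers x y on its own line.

31 2
1921 124
119071 7686
7380481 476408
457470751 29529610

d=240: √d = [15; 2,30] (ℓ=2, even), read p_1/q_1
step 0: (15, 1)  from 15·(1,0) + (0,1)
step 1: (31, 2)  from 2·(15,1) + (1,0)
→ (31, 2).  Check: 31²=961, 240·2²=960, difference 1.
(x_2, y_2) = (31·31 + 240·2·2, 31·2 + 2·31) = (1921, 124)
(x_3, y_3) = (31·1921 + 240·2·124, 31·124 + 2·1921) = (119071, 7686)
(x_4, y_4) = (31·119071 + 240·2·7686, 31·7686 + 2·119071) = (7380481, 476408)
(x_5, y_5) = (31·7380481 + 240·2·476408, 31·476408 + 2·7380481) = (457470751, 29529610)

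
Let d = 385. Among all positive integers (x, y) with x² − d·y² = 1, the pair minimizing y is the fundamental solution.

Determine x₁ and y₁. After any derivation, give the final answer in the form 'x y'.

√385 = [19; 1,1,1,1,1,…,1,1,38, …], period ℓ=16 (even) → k=15
step 0: (19, 1)  from 19·(1,0) + (0,1)
step 1: (20, 1)  from 1·(19,1) + (1,0)
…
step 3: (59, 3)  from 1·(39,2) + (20,1)
…
step 6: (569, 29)  from 3·(157,8) + (98,5)
step 7: (726, 37)  from 1·(569,29) + (157,8)
step 8: (2021, 103)  from 2·(726,37) + (569,29)
step 9: (2747, 140)  from 1·(2021,103) + (726,37)
…
step 12: (23271, 1186)  from 1·(13009,663) + (10262,523)
step 13: (36280, 1849)  from 1·(23271,1186) + (13009,663)
step 14: (59551, 3035)  from 1·(36280,1849) + (23271,1186)
step 15: (95831, 4884)  from 1·(59551,3035) + (36280,1849)
(x₁, y₁) = (95831, 4884);  95831² − 385·4884² = 1 ✓

95831 4884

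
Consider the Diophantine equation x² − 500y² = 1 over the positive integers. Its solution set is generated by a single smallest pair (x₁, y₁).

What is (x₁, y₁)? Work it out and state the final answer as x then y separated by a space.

[22; 2,1,3,2,1,…,1,2,44] for √500; ℓ=14 ⇒ convergent index 13
i=0: a=22 ⇒ p=22, q=1
i=1: a=2 ⇒ p=45, q=2
…
i=3: a=3 ⇒ p=246, q=11
i=4: a=2 ⇒ p=559, q=25
…
i=6: a=1 ⇒ p=1364, q=61
i=7: a=10 ⇒ p=14445, q=646
i=8: a=1 ⇒ p=15809, q=707
…
i=10: a=2 ⇒ p=76317, q=3413
i=11: a=3 ⇒ p=259205, q=11592
i=12: a=1 ⇒ p=335522, q=15005
i=13: a=2 ⇒ p=930249, q=41602
fundamental: x₁=930249, y₁=41602  (since 865363202001 − 500·1730726404 = 1)

930249 41602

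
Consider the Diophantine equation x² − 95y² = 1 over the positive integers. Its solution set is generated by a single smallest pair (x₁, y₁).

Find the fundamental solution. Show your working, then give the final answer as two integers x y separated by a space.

39 4

d=95: √d = [9; 1,2,1,18] (ℓ=4, even), read p_3/q_3
i=0: a=9 ⇒ p=9, q=1
i=1: a=1 ⇒ p=10, q=1
i=2: a=2 ⇒ p=29, q=3
i=3: a=1 ⇒ p=39, q=4
fundamental: x₁=39, y₁=4  (since 1521 − 95·16 = 1)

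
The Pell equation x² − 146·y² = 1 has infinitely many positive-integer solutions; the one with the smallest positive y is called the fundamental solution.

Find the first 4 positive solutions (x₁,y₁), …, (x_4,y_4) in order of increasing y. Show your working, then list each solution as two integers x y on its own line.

145 12
42049 3480
12194065 1009188
3536236801 292661040

√146 = [12; 12,24, …], period ℓ=2 (even) → k=1
i=0: a=12 ⇒ p=12, q=1
i=1: a=12 ⇒ p=145, q=12
→ (145, 12).  Check: 145²=21025, 146·12²=21024, difference 1.
(145+12√146)^2 = 42049 + 3480√146
(145+12√146)^3 = 12194065 + 1009188√146
(145+12√146)^4 = 3536236801 + 292661040√146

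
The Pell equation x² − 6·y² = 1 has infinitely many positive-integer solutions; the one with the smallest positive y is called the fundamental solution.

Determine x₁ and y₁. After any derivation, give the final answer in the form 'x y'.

√6 = [2; 2,4, …], period ℓ=2 (even) → k=1
a_0=2:  p_0=2·1+0=2,  q_0=2·0+1=1
a_1=2:  p_1=2·2+1=5,  q_1=2·1+0=2
(x₁, y₁) = (5, 2);  5² − 6·2² = 1 ✓

5 2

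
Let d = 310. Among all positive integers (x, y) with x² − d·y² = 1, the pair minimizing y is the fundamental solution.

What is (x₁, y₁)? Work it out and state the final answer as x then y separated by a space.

848719 48204

d=310: √d = [17; 1,1,1,1,5,…,1,1,34] (ℓ=16, even), read p_15/q_15
a_0=17:  p_0=17·1+0=17,  q_0=17·0+1=1
…
a_2=1:  p_2=1·18+17=35,  q_2=1·1+1=2
…
a_4=1:  p_4=1·53+35=88,  q_4=1·3+2=5
…
a_6=3:  p_6=3·493+88=1567,  q_6=3·28+5=89
a_7=1:  p_7=1·1567+493=2060,  q_7=1·89+28=117
a_8=2:  p_8=2·2060+1567=5687,  q_8=2·117+89=323
a_9=1:  p_9=1·5687+2060=7747,  q_9=1·323+117=440
a_10=3:  p_10=3·7747+5687=28928,  q_10=3·440+323=1643
a_11=5:  p_11=5·28928+7747=152387,  q_11=5·1643+440=8655
a_12=1:  p_12=1·152387+28928=181315,  q_12=1·8655+1643=10298
a_13=1:  p_13=1·181315+152387=333702,  q_13=1·10298+8655=18953
a_14=1:  p_14=1·333702+181315=515017,  q_14=1·18953+10298=29251
a_15=1:  p_15=1·515017+333702=848719,  q_15=1·29251+18953=48204
(x₁, y₁) = (848719, 48204);  848719² − 310·48204² = 1 ✓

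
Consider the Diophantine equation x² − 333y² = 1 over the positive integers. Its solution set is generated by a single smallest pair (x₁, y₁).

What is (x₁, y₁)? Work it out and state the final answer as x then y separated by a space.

73 4

d=333: √d = [18; 4,36] (ℓ=2, even), read p_1/q_1
a_0=18:  p_0=18·1+0=18,  q_0=18·0+1=1
a_1=4:  p_1=4·18+1=73,  q_1=4·1+0=4
fundamental: x₁=73, y₁=4  (since 5329 − 333·16 = 1)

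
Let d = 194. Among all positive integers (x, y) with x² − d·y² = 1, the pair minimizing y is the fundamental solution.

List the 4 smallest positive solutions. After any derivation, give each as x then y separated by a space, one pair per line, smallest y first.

195 14
76049 5460
29658915 2129386
11566900801 830455080

d=194: √d = [13; 1,12,1,26] (ℓ=4, even), read p_3/q_3
k=0  a_k=13  p_k/q_k = 13/1
k=1  a_k=1  p_k/q_k = 14/1
k=2  a_k=12  p_k/q_k = 181/13
k=3  a_k=1  p_k/q_k = 195/14
fundamental: x₁=195, y₁=14  (since 38025 − 194·196 = 1)
(x_2, y_2) = (195·195 + 194·14·14, 195·14 + 14·195) = (76049, 5460)
(x_3, y_3) = (195·76049 + 194·14·5460, 195·5460 + 14·76049) = (29658915, 2129386)
(x_4, y_4) = (195·29658915 + 194·14·2129386, 195·2129386 + 14·29658915) = (11566900801, 830455080)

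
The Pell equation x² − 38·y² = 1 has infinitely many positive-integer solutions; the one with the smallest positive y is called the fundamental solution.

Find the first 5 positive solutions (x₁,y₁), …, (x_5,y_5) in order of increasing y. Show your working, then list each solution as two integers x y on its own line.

37 6
2737 444
202501 32850
14982337 2430456
1108490437 179820894

√38 → a₀=6, period (6,12); ℓ=2 even so k=1
k=0  a_k=6  p_k/q_k = 6/1
k=1  a_k=6  p_k/q_k = 37/6
(x₁, y₁) = (37, 6);  37² − 38·6² = 1 ✓
k=2:  x_2 = 37·37+38·6·6 = 2737,  y_2 = 37·6+6·37 = 444
k=3:  x_3 = 37·2737+38·6·444 = 202501,  y_3 = 37·444+6·2737 = 32850
k=4:  x_4 = 37·202501+38·6·32850 = 14982337,  y_4 = 37·32850+6·202501 = 2430456
k=5:  x_5 = 37·14982337+38·6·2430456 = 1108490437,  y_5 = 37·2430456+6·14982337 = 179820894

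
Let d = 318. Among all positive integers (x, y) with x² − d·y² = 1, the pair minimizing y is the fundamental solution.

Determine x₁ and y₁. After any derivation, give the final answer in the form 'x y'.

107 6

d=318: √d = [17; 1,4,1,34] (ℓ=4, even), read p_3/q_3
i=0: a=17 ⇒ p=17, q=1
…
i=2: a=4 ⇒ p=89, q=5
i=3: a=1 ⇒ p=107, q=6
→ (107, 6).  Check: 107²=11449, 318·6²=11448, difference 1.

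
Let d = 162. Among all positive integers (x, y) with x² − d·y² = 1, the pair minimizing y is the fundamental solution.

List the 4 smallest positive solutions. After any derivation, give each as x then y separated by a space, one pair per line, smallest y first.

d=162: √d = [12; 1,2,1,2,12,2,1,2,1,24] (ℓ=10, even), read p_9/q_9
a_0=12:  p_0=12·1+0=12,  q_0=12·0+1=1
a_1=1:  p_1=1·12+1=13,  q_1=1·1+0=1
a_2=2:  p_2=2·13+12=38,  q_2=2·1+1=3
…
a_4=2:  p_4=2·51+38=140,  q_4=2·4+3=11
…
a_6=2:  p_6=2·1731+140=3602,  q_6=2·136+11=283
a_7=1:  p_7=1·3602+1731=5333,  q_7=1·283+136=419
a_8=2:  p_8=2·5333+3602=14268,  q_8=2·419+283=1121
a_9=1:  p_9=1·14268+5333=19601,  q_9=1·1121+419=1540
(x₁, y₁) = (19601, 1540);  19601² − 162·1540² = 1 ✓
k=2:  x_2 = 19601·19601+162·1540·1540 = 768398401,  y_2 = 19601·1540+1540·19601 = 60371080
k=3:  x_3 = 19601·768398401+162·1540·60371080 = 30122754096401,  y_3 = 19601·60371080+1540·768398401 = 2366667076620
k=4:  x_4 = 19601·30122754096401+162·1540·2366667076620 = 1180872205318713601,  y_4 = 19601·2366667076620+1540·30122754096401 = 92778082677286160

19601 1540
768398401 60371080
30122754096401 2366667076620
1180872205318713601 92778082677286160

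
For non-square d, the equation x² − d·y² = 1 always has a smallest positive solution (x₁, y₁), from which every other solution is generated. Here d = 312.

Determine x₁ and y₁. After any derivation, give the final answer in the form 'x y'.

53 3

√312 → a₀=17, period (1,1,1,34); ℓ=4 even so k=3
a_0=17:  p_0=17·1+0=17,  q_0=17·0+1=1
a_1=1:  p_1=1·17+1=18,  q_1=1·1+0=1
a_2=1:  p_2=1·18+17=35,  q_2=1·1+1=2
a_3=1:  p_3=1·35+18=53,  q_3=1·2+1=3
→ (53, 3).  Check: 53²=2809, 312·3²=2808, difference 1.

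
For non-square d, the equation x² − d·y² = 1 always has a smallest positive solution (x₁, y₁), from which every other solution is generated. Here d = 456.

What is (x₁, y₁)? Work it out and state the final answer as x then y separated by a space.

√456 = [21; 2,1,4,1,2,42, …], period ℓ=6 (even) → k=5
i=0: a=21 ⇒ p=21, q=1
…
i=2: a=1 ⇒ p=64, q=3
…
i=4: a=1 ⇒ p=363, q=17
i=5: a=2 ⇒ p=1025, q=48
fundamental: x₁=1025, y₁=48  (since 1050625 − 456·2304 = 1)

1025 48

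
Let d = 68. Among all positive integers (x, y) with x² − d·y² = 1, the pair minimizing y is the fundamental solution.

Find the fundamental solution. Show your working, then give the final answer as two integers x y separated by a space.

33 4

√68 = [8; 4,16, …], period ℓ=2 (even) → k=1
step 0: (8, 1)  from 8·(1,0) + (0,1)
step 1: (33, 4)  from 4·(8,1) + (1,0)
(x₁, y₁) = (33, 4);  33² − 68·4² = 1 ✓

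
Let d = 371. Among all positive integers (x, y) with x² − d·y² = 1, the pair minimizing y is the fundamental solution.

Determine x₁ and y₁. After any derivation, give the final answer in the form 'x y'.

1695 88

√371 = [19; 3,1,4,1,3,38, …], period ℓ=6 (even) → k=5
k=0  a_k=19  p_k/q_k = 19/1
k=1  a_k=3  p_k/q_k = 58/3
k=2  a_k=1  p_k/q_k = 77/4
…
k=4  a_k=1  p_k/q_k = 443/23
k=5  a_k=3  p_k/q_k = 1695/88
(x₁, y₁) = (1695, 88);  1695² − 371·88² = 1 ✓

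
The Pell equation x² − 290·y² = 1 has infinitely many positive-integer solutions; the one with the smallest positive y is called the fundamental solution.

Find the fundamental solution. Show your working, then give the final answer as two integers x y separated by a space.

d=290: √d = [17; 34] (ℓ=1, odd), read p_1/q_1
step 0: (17, 1)  from 17·(1,0) + (0,1)
step 1: (579, 34)  from 34·(17,1) + (1,0)
(x₁, y₁) = (579, 34);  579² − 290·34² = 1 ✓

579 34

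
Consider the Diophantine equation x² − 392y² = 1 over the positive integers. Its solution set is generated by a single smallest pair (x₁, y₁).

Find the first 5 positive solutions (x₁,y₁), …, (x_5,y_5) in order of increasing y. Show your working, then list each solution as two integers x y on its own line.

99 5
19601 990
3880899 196015
768398401 38809980
152139002499 7684180025

√392 = [19; 1,3,1,38, …], period ℓ=4 (even) → k=3
a_0=19:  p_0=19·1+0=19,  q_0=19·0+1=1
a_1=1:  p_1=1·19+1=20,  q_1=1·1+0=1
a_2=3:  p_2=3·20+19=79,  q_2=3·1+1=4
a_3=1:  p_3=1·79+20=99,  q_3=1·4+1=5
fundamental: x₁=99, y₁=5  (since 9801 − 392·25 = 1)
k=2:  x_2 = 99·99+392·5·5 = 19601,  y_2 = 99·5+5·99 = 990
k=3:  x_3 = 99·19601+392·5·990 = 3880899,  y_3 = 99·990+5·19601 = 196015
k=4:  x_4 = 99·3880899+392·5·196015 = 768398401,  y_4 = 99·196015+5·3880899 = 38809980
k=5:  x_5 = 99·768398401+392·5·38809980 = 152139002499,  y_5 = 99·38809980+5·768398401 = 7684180025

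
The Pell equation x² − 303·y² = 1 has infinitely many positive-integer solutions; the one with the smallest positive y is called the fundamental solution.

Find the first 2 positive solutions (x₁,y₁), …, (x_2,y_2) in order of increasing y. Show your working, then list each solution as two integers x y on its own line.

d=303: √d = [17; 2,2,5,2,2,34] (ℓ=6, even), read p_5/q_5
a_0=17:  p_0=17·1+0=17,  q_0=17·0+1=1
…
a_2=2:  p_2=2·35+17=87,  q_2=2·2+1=5
a_3=5:  p_3=5·87+35=470,  q_3=5·5+2=27
a_4=2:  p_4=2·470+87=1027,  q_4=2·27+5=59
a_5=2:  p_5=2·1027+470=2524,  q_5=2·59+27=145
(x₁, y₁) = (2524, 145);  2524² − 303·145² = 1 ✓
(x_2, y_2) = (2524·2524 + 303·145·145, 2524·145 + 145·2524) = (12741151, 731960)

2524 145
12741151 731960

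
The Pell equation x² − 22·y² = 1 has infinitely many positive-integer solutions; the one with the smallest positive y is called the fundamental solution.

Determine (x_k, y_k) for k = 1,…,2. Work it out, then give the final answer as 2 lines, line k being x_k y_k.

√22 = [4; 1,2,4,2,1,8, …], period ℓ=6 (even) → k=5
step 0: (4, 1)  from 4·(1,0) + (0,1)
…
step 2: (14, 3)  from 2·(5,1) + (4,1)
…
step 4: (136, 29)  from 2·(61,13) + (14,3)
step 5: (197, 42)  from 1·(136,29) + (61,13)
fundamental: x₁=197, y₁=42  (since 38809 − 22·1764 = 1)
(197+42√22)^2 = 77617 + 16548√22

197 42
77617 16548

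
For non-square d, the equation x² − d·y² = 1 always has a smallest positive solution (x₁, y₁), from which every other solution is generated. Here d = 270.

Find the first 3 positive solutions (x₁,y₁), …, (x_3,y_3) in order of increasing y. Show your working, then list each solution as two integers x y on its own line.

√270 = [16; 2,3,6,3,2,32, …], period ℓ=6 (even) → k=5
step 0: (16, 1)  from 16·(1,0) + (0,1)
step 1: (33, 2)  from 2·(16,1) + (1,0)
…
step 3: (723, 44)  from 6·(115,7) + (33,2)
step 4: (2284, 139)  from 3·(723,44) + (115,7)
step 5: (5291, 322)  from 2·(2284,139) + (723,44)
(x₁, y₁) = (5291, 322);  5291² − 270·322² = 1 ✓
(5291+322√270)^2 = 55989361 + 3407404√270
(5291+322√270)^3 = 592479412811 + 36057148806√270

5291 322
55989361 3407404
592479412811 36057148806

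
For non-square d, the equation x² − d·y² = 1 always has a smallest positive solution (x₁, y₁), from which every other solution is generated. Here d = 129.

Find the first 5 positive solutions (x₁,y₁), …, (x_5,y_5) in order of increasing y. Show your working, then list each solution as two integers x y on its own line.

d=129: √d = [11; 2,1,3,1,6,1,3,1,2,22] (ℓ=10, even), read p_9/q_9
k=0  a_k=11  p_k/q_k = 11/1
k=1  a_k=2  p_k/q_k = 23/2
k=2  a_k=1  p_k/q_k = 34/3
k=3  a_k=3  p_k/q_k = 125/11
k=4  a_k=1  p_k/q_k = 159/14
k=5  a_k=6  p_k/q_k = 1079/95
…
k=7  a_k=3  p_k/q_k = 4793/422
k=8  a_k=1  p_k/q_k = 6031/531
k=9  a_k=2  p_k/q_k = 16855/1484
fundamental: x₁=16855, y₁=1484  (since 284091025 − 129·2202256 = 1)
n=2: (16855,1484)∘(16855,1484) = (16855·16855+129·1484·1484, 16855·1484+1484·16855) = (568182049,50025640)
n=3: (568182049,50025640)∘(16855,1484) = (16855·568182049+129·1484·50025640, 16855·50025640+1484·568182049) = (19153416854935,1686364322916)
n=4: (19153416854935,1686364322916)∘(16855,1484) = (16855·19153416854935+129·1484·1686364322916, 16855·1686364322916+1484·19153416854935) = (645661681611676801,56847341275472720)
n=5: (645661681611676801,56847341275472720)∘(16855,1484) = (16855·645661681611676801+129·1484·56847341275472720, 16855·56847341275472720+1484·645661681611676801) = (21765255267976208106775,1916323872709821068284)

16855 1484
568182049 50025640
19153416854935 1686364322916
645661681611676801 56847341275472720
21765255267976208106775 1916323872709821068284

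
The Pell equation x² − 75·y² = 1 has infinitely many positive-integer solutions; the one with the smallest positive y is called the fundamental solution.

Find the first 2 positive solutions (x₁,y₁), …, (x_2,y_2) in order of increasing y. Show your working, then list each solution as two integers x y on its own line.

√75 → a₀=8, period (1,1,1,16); ℓ=4 even so k=3
step 0: (8, 1)  from 8·(1,0) + (0,1)
step 1: (9, 1)  from 1·(8,1) + (1,0)
step 2: (17, 2)  from 1·(9,1) + (8,1)
step 3: (26, 3)  from 1·(17,2) + (9,1)
fundamental: x₁=26, y₁=3  (since 676 − 75·9 = 1)
(x_2, y_2) = (26·26 + 75·3·3, 26·3 + 3·26) = (1351, 156)

26 3
1351 156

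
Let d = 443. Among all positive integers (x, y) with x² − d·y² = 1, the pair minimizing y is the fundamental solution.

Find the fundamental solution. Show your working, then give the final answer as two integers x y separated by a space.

[21; 21,42] for √443; ℓ=2 ⇒ convergent index 1
i=0: a=21 ⇒ p=21, q=1
i=1: a=21 ⇒ p=442, q=21
fundamental: x₁=442, y₁=21  (since 195364 − 443·441 = 1)

442 21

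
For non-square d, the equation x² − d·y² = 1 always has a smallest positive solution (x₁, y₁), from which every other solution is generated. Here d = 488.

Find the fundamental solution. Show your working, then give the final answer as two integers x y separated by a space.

243 11

√488 → a₀=22, period (11,44); ℓ=2 even so k=1
k=0  a_k=22  p_k/q_k = 22/1
k=1  a_k=11  p_k/q_k = 243/11
→ (243, 11).  Check: 243²=59049, 488·11²=59048, difference 1.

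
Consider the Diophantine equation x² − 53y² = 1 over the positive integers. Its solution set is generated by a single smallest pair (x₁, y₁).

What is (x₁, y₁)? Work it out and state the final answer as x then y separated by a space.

√53 = [7; 3,1,1,3,14, …], period ℓ=5 (odd) → k=9
step 0: (7, 1)  from 7·(1,0) + (0,1)
…
step 3: (51, 7)  from 1·(29,4) + (22,3)
…
step 7: (10578, 1453)  from 1·(7979,1096) + (2599,357)
step 8: (18557, 2549)  from 1·(10578,1453) + (7979,1096)
step 9: (66249, 9100)  from 3·(18557,2549) + (10578,1453)
(x₁, y₁) = (66249, 9100);  66249² − 53·9100² = 1 ✓

66249 9100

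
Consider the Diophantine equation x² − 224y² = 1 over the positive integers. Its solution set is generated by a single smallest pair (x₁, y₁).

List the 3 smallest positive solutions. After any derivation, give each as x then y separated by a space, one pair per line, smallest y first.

15 1
449 30
13455 899

√224 = [14; 1,28, …], period ℓ=2 (even) → k=1
step 0: (14, 1)  from 14·(1,0) + (0,1)
step 1: (15, 1)  from 1·(14,1) + (1,0)
fundamental: x₁=15, y₁=1  (since 225 − 224·1 = 1)
n=2: (15,1)∘(15,1) = (15·15+224·1·1, 15·1+1·15) = (449,30)
n=3: (449,30)∘(15,1) = (15·449+224·1·30, 15·30+1·449) = (13455,899)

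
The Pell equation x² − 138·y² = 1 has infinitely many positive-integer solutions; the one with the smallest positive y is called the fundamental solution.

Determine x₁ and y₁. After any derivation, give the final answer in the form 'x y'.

47 4

√138 = [11; 1,2,1,22, …], period ℓ=4 (even) → k=3
a_0=11:  p_0=11·1+0=11,  q_0=11·0+1=1
a_1=1:  p_1=1·11+1=12,  q_1=1·1+0=1
a_2=2:  p_2=2·12+11=35,  q_2=2·1+1=3
a_3=1:  p_3=1·35+12=47,  q_3=1·3+1=4
(x₁, y₁) = (47, 4);  47² − 138·4² = 1 ✓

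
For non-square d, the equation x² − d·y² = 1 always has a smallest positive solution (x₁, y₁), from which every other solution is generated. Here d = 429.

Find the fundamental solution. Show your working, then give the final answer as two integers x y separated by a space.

1524095 73584

d=429: √d = [20; 1,2,2,9,1,12,1,9,2,2,1,40] (ℓ=12, even), read p_11/q_11
a_0=20:  p_0=20·1+0=20,  q_0=20·0+1=1
…
a_2=2:  p_2=2·21+20=62,  q_2=2·1+1=3
a_3=2:  p_3=2·62+21=145,  q_3=2·3+1=7
…
a_7=1:  p_7=1·19511+1512=21023,  q_7=1·942+73=1015
…
a_9=2:  p_9=2·208718+21023=438459,  q_9=2·10077+1015=21169
a_10=2:  p_10=2·438459+208718=1085636,  q_10=2·21169+10077=52415
a_11=1:  p_11=1·1085636+438459=1524095,  q_11=1·52415+21169=73584
fundamental: x₁=1524095, y₁=73584  (since 2322865569025 − 429·5414605056 = 1)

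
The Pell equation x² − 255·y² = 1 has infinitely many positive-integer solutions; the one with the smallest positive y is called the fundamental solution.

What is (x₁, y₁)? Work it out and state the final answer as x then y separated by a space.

16 1

[15; 1,30] for √255; ℓ=2 ⇒ convergent index 1
step 0: (15, 1)  from 15·(1,0) + (0,1)
step 1: (16, 1)  from 1·(15,1) + (1,0)
fundamental: x₁=16, y₁=1  (since 256 − 255·1 = 1)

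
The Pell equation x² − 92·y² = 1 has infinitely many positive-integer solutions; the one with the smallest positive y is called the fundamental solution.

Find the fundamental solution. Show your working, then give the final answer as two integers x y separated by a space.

1151 120

d=92: √d = [9; 1,1,2,4,2,1,1,18] (ℓ=8, even), read p_7/q_7
k=0  a_k=9  p_k/q_k = 9/1
k=1  a_k=1  p_k/q_k = 10/1
k=2  a_k=1  p_k/q_k = 19/2
k=3  a_k=2  p_k/q_k = 48/5
…
k=5  a_k=2  p_k/q_k = 470/49
k=6  a_k=1  p_k/q_k = 681/71
k=7  a_k=1  p_k/q_k = 1151/120
→ (1151, 120).  Check: 1151²=1324801, 92·120²=1324800, difference 1.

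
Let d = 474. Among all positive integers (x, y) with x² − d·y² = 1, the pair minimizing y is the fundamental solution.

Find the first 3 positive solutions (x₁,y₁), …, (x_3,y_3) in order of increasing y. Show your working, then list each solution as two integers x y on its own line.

√474 = [21; 1,3,2,1,1,…,3,1,42, …], period ℓ=14 (even) → k=13
k=0  a_k=21  p_k/q_k = 21/1
…
k=2  a_k=3  p_k/q_k = 87/4
…
k=5  a_k=1  p_k/q_k = 479/22
…
k=8  a_k=1  p_k/q_k = 5813/267
k=9  a_k=1  p_k/q_k = 10864/499
…
k=11  a_k=2  p_k/q_k = 44218/2031
k=12  a_k=3  p_k/q_k = 149331/6859
k=13  a_k=1  p_k/q_k = 193549/8890
fundamental: x₁=193549, y₁=8890  (since 37461215401 − 474·79032100 = 1)
k=2:  x_2 = 193549·193549+474·8890·8890 = 74922430801,  y_2 = 193549·8890+8890·193549 = 3441301220
k=3:  x_3 = 193549·74922430801+474·8890·3441301220 = 29002323118011949,  y_3 = 193549·3441301220+8890·74922430801 = 1332120819650670

193549 8890
74922430801 3441301220
29002323118011949 1332120819650670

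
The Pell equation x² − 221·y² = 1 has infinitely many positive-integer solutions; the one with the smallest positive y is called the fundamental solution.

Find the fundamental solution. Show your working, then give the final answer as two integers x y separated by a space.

d=221: √d = [14; 1,6,2,6,1,28] (ℓ=6, even), read p_5/q_5
i=0: a=14 ⇒ p=14, q=1
i=1: a=1 ⇒ p=15, q=1
i=2: a=6 ⇒ p=104, q=7
i=3: a=2 ⇒ p=223, q=15
i=4: a=6 ⇒ p=1442, q=97
i=5: a=1 ⇒ p=1665, q=112
fundamental: x₁=1665, y₁=112  (since 2772225 − 221·12544 = 1)

1665 112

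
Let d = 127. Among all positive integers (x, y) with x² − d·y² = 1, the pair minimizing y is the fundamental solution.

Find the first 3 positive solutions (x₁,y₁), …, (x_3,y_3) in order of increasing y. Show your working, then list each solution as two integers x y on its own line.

4730624 419775
44757606858751 3971595379200
423462818377139450624 37576248838264821825

[11; 3,1,2,2,7,11,7,2,2,1,3,22] for √127; ℓ=12 ⇒ convergent index 11
a_0=11:  p_0=11·1+0=11,  q_0=11·0+1=1
…
a_4=2:  p_4=2·124+45=293,  q_4=2·11+4=26
…
a_8=2:  p_8=2·171701+24218=367620,  q_8=2·15236+2149=32621
a_9=2:  p_9=2·367620+171701=906941,  q_9=2·32621+15236=80478
a_10=1:  p_10=1·906941+367620=1274561,  q_10=1·80478+32621=113099
a_11=3:  p_11=3·1274561+906941=4730624,  q_11=3·113099+80478=419775
(x₁, y₁) = (4730624, 419775);  4730624² − 127·419775² = 1 ✓
k=2:  x_2 = 4730624·4730624+127·419775·419775 = 44757606858751,  y_2 = 4730624·419775+419775·4730624 = 3971595379200
k=3:  x_3 = 4730624·44757606858751+127·419775·3971595379200 = 423462818377139450624,  y_3 = 4730624·3971595379200+419775·44757606858751 = 37576248838264821825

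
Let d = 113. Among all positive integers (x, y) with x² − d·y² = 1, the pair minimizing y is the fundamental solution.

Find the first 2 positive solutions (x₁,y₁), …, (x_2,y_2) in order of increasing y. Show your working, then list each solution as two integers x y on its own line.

√113 = [10; 1,1,1,2,2,1,1,1,20, …], period ℓ=9 (odd) → k=17
a_0=10:  p_0=10·1+0=10,  q_0=10·0+1=1
…
a_2=1:  p_2=1·11+10=21,  q_2=1·1+1=2
…
a_4=2:  p_4=2·32+21=85,  q_4=2·3+2=8
…
a_6=1:  p_6=1·202+85=287,  q_6=1·19+8=27
a_7=1:  p_7=1·287+202=489,  q_7=1·27+19=46
…
a_11=1:  p_11=1·16785+16009=32794,  q_11=1·1579+1506=3085
…
a_13=2:  p_13=2·49579+32794=131952,  q_13=2·4664+3085=12413
…
a_16=1:  p_16=1·445435+313483=758918,  q_16=1·41903+29490=71393
a_17=1:  p_17=1·758918+445435=1204353,  q_17=1·71393+41903=113296
fundamental: x₁=1204353, y₁=113296  (since 1450466148609 − 113·12835983616 = 1)
n=2: (1204353,113296)∘(1204353,113296) = (1204353·1204353+113·113296·113296, 1204353·113296+113296·1204353) = (2900932297217,272896754976)

1204353 113296
2900932297217 272896754976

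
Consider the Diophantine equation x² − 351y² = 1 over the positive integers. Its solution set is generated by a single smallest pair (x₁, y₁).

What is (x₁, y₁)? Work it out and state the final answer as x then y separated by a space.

d=351: √d = [18; 1,2,1,3,2,2,2,3,1,2,1,36] (ℓ=12, even), read p_11/q_11
i=0: a=18 ⇒ p=18, q=1
i=1: a=1 ⇒ p=19, q=1
i=2: a=2 ⇒ p=56, q=3
i=3: a=1 ⇒ p=75, q=4
i=4: a=3 ⇒ p=281, q=15
i=5: a=2 ⇒ p=637, q=34
i=6: a=2 ⇒ p=1555, q=83
…
i=8: a=3 ⇒ p=12796, q=683
i=9: a=1 ⇒ p=16543, q=883
i=10: a=2 ⇒ p=45882, q=2449
i=11: a=1 ⇒ p=62425, q=3332
fundamental: x₁=62425, y₁=3332  (since 3896880625 − 351·11102224 = 1)

62425 3332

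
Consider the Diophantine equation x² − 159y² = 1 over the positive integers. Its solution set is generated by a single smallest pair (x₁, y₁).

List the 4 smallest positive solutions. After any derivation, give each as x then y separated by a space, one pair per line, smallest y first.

1324 105
3505951 278040
9283756924 736249815
24583384828801 1949589232080

√159 → a₀=12, period (1,1,1,1,3,1,1,1,1,24); ℓ=10 even so k=9
k=0  a_k=12  p_k/q_k = 12/1
k=1  a_k=1  p_k/q_k = 13/1
…
k=3  a_k=1  p_k/q_k = 38/3
k=4  a_k=1  p_k/q_k = 63/5
…
k=6  a_k=1  p_k/q_k = 290/23
k=7  a_k=1  p_k/q_k = 517/41
k=8  a_k=1  p_k/q_k = 807/64
k=9  a_k=1  p_k/q_k = 1324/105
(x₁, y₁) = (1324, 105);  1324² − 159·105² = 1 ✓
(x_2, y_2) = (1324·1324 + 159·105·105, 1324·105 + 105·1324) = (3505951, 278040)
(x_3, y_3) = (1324·3505951 + 159·105·278040, 1324·278040 + 105·3505951) = (9283756924, 736249815)
(x_4, y_4) = (1324·9283756924 + 159·105·736249815, 1324·736249815 + 105·9283756924) = (24583384828801, 1949589232080)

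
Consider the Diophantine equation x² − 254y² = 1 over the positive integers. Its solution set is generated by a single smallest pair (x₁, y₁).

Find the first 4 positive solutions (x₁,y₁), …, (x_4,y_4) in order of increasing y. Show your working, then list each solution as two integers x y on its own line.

√254 → a₀=15, period (1,14,1,30); ℓ=4 even so k=3
k=0  a_k=15  p_k/q_k = 15/1
k=1  a_k=1  p_k/q_k = 16/1
k=2  a_k=14  p_k/q_k = 239/15
k=3  a_k=1  p_k/q_k = 255/16
fundamental: x₁=255, y₁=16  (since 65025 − 254·256 = 1)
(255+16√254)^2 = 130049 + 8160√254
(255+16√254)^3 = 66324735 + 4161584√254
(255+16√254)^4 = 33825484801 + 2122399680√254

255 16
130049 8160
66324735 4161584
33825484801 2122399680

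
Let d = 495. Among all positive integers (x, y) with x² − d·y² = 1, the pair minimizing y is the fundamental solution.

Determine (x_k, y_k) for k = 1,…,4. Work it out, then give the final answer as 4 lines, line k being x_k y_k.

89 4
15841 712
2819609 126732
501874561 22557584

√495 → a₀=22, period (4,44); ℓ=2 even so k=1
k=0  a_k=22  p_k/q_k = 22/1
k=1  a_k=4  p_k/q_k = 89/4
(x₁, y₁) = (89, 4);  89² − 495·4² = 1 ✓
k=2:  x_2 = 89·89+495·4·4 = 15841,  y_2 = 89·4+4·89 = 712
k=3:  x_3 = 89·15841+495·4·712 = 2819609,  y_3 = 89·712+4·15841 = 126732
k=4:  x_4 = 89·2819609+495·4·126732 = 501874561,  y_4 = 89·126732+4·2819609 = 22557584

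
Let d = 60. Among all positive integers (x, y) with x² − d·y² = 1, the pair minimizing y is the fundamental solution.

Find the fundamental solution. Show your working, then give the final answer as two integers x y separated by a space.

√60 = [7; 1,2,1,14, …], period ℓ=4 (even) → k=3
a_0=7:  p_0=7·1+0=7,  q_0=7·0+1=1
a_1=1:  p_1=1·7+1=8,  q_1=1·1+0=1
a_2=2:  p_2=2·8+7=23,  q_2=2·1+1=3
a_3=1:  p_3=1·23+8=31,  q_3=1·3+1=4
fundamental: x₁=31, y₁=4  (since 961 − 60·16 = 1)

31 4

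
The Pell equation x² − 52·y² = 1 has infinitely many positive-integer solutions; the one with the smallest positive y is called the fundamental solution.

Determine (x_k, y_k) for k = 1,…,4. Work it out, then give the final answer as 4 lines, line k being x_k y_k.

649 90
842401 116820
1093435849 151632270
1419278889601 196818569640

d=52: √d = [7; 4,1,2,1,4,14] (ℓ=6, even), read p_5/q_5
k=0  a_k=7  p_k/q_k = 7/1
k=1  a_k=4  p_k/q_k = 29/4
k=2  a_k=1  p_k/q_k = 36/5
…
k=4  a_k=1  p_k/q_k = 137/19
k=5  a_k=4  p_k/q_k = 649/90
(x₁, y₁) = (649, 90);  649² − 52·90² = 1 ✓
n=2: (649,90)∘(649,90) = (649·649+52·90·90, 649·90+90·649) = (842401,116820)
n=3: (842401,116820)∘(649,90) = (649·842401+52·90·116820, 649·116820+90·842401) = (1093435849,151632270)
n=4: (1093435849,151632270)∘(649,90) = (649·1093435849+52·90·151632270, 649·151632270+90·1093435849) = (1419278889601,196818569640)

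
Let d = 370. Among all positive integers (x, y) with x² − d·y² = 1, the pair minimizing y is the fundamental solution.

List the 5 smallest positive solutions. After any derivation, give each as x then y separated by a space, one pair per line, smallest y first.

213859 11118
91471343761 4755368724
39123940210553539 2033956799880714
16734013458886067250241 869959934526623861928
7157438768568706971928026499 372097523273824548176239590

d=370: √d = [19; 4,4,38] (ℓ=3, odd), read p_5/q_5
a_0=19:  p_0=19·1+0=19,  q_0=19·0+1=1
…
a_4=4:  p_4=4·12503+327=50339,  q_4=4·650+17=2617
a_5=4:  p_5=4·50339+12503=213859,  q_5=4·2617+650=11118
(x₁, y₁) = (213859, 11118);  213859² − 370·11118² = 1 ✓
(x_2, y_2) = (213859·213859 + 370·11118·11118, 213859·11118 + 11118·213859) = (91471343761, 4755368724)
(x_3, y_3) = (213859·91471343761 + 370·11118·4755368724, 213859·4755368724 + 11118·91471343761) = (39123940210553539, 2033956799880714)
(x_4, y_4) = (213859·39123940210553539 + 370·11118·2033956799880714, 213859·2033956799880714 + 11118·39123940210553539) = (16734013458886067250241, 869959934526623861928)
(x_5, y_5) = (213859·16734013458886067250241 + 370·11118·869959934526623861928, 213859·869959934526623861928 + 11118·16734013458886067250241) = (7157438768568706971928026499, 372097523273824548176239590)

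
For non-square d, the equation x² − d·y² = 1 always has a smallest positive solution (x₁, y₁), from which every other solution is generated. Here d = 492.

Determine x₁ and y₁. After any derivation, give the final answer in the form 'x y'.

√492 → a₀=22, period (5,1,1,10,1,1,5,44); ℓ=8 even so k=7
k=0  a_k=22  p_k/q_k = 22/1
…
k=5  a_k=1  p_k/q_k = 2817/127
k=6  a_k=1  p_k/q_k = 5390/243
k=7  a_k=5  p_k/q_k = 29767/1342
(x₁, y₁) = (29767, 1342);  29767² − 492·1342² = 1 ✓

29767 1342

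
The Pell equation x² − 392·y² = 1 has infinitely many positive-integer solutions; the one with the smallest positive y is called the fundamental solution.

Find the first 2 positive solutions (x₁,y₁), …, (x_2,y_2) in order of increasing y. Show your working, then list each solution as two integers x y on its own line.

99 5
19601 990

√392 = [19; 1,3,1,38, …], period ℓ=4 (even) → k=3
a_0=19:  p_0=19·1+0=19,  q_0=19·0+1=1
…
a_2=3:  p_2=3·20+19=79,  q_2=3·1+1=4
a_3=1:  p_3=1·79+20=99,  q_3=1·4+1=5
fundamental: x₁=99, y₁=5  (since 9801 − 392·25 = 1)
(99+5√392)^2 = 19601 + 990√392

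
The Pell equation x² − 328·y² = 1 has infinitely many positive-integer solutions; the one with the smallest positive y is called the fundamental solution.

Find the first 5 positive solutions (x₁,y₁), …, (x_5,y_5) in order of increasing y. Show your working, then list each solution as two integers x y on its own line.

163 9
53137 2934
17322499 956475
5647081537 311807916
1840931258563 101648424141

d=328: √d = [18; 9,36] (ℓ=2, even), read p_1/q_1
a_0=18:  p_0=18·1+0=18,  q_0=18·0+1=1
a_1=9:  p_1=9·18+1=163,  q_1=9·1+0=9
(x₁, y₁) = (163, 9);  163² − 328·9² = 1 ✓
k=2:  x_2 = 163·163+328·9·9 = 53137,  y_2 = 163·9+9·163 = 2934
k=3:  x_3 = 163·53137+328·9·2934 = 17322499,  y_3 = 163·2934+9·53137 = 956475
k=4:  x_4 = 163·17322499+328·9·956475 = 5647081537,  y_4 = 163·956475+9·17322499 = 311807916
k=5:  x_5 = 163·5647081537+328·9·311807916 = 1840931258563,  y_5 = 163·311807916+9·5647081537 = 101648424141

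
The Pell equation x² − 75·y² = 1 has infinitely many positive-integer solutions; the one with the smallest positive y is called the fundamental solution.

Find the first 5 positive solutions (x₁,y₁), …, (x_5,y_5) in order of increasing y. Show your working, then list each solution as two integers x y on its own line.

26 3
1351 156
70226 8109
3650401 421512
189750626 21910515

√75 → a₀=8, period (1,1,1,16); ℓ=4 even so k=3
step 0: (8, 1)  from 8·(1,0) + (0,1)
step 1: (9, 1)  from 1·(8,1) + (1,0)
step 2: (17, 2)  from 1·(9,1) + (8,1)
step 3: (26, 3)  from 1·(17,2) + (9,1)
fundamental: x₁=26, y₁=3  (since 676 − 75·9 = 1)
n=2: (26,3)∘(26,3) = (26·26+75·3·3, 26·3+3·26) = (1351,156)
n=3: (1351,156)∘(26,3) = (26·1351+75·3·156, 26·156+3·1351) = (70226,8109)
n=4: (70226,8109)∘(26,3) = (26·70226+75·3·8109, 26·8109+3·70226) = (3650401,421512)
n=5: (3650401,421512)∘(26,3) = (26·3650401+75·3·421512, 26·421512+3·3650401) = (189750626,21910515)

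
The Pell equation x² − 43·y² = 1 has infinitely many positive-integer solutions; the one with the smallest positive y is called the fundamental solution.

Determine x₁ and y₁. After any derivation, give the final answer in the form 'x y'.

3482 531

√43 → a₀=6, period (1,1,3,1,5,1,3,1,1,12); ℓ=10 even so k=9
step 0: (6, 1)  from 6·(1,0) + (0,1)
step 1: (7, 1)  from 1·(6,1) + (1,0)
…
step 4: (59, 9)  from 1·(46,7) + (13,2)
step 5: (341, 52)  from 5·(59,9) + (46,7)
step 6: (400, 61)  from 1·(341,52) + (59,9)
…
step 8: (1941, 296)  from 1·(1541,235) + (400,61)
step 9: (3482, 531)  from 1·(1941,296) + (1541,235)
fundamental: x₁=3482, y₁=531  (since 12124324 − 43·281961 = 1)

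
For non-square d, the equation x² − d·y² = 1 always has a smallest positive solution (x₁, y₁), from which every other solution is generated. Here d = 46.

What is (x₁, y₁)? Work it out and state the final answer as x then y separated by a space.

√46 = [6; 1,3,1,1,2,6,2,1,1,3,1,12, …], period ℓ=12 (even) → k=11
step 0: (6, 1)  from 6·(1,0) + (0,1)
step 1: (7, 1)  from 1·(6,1) + (1,0)
step 2: (27, 4)  from 3·(7,1) + (6,1)
step 3: (34, 5)  from 1·(27,4) + (7,1)
step 4: (61, 9)  from 1·(34,5) + (27,4)
…
step 6: (997, 147)  from 6·(156,23) + (61,9)
step 7: (2150, 317)  from 2·(997,147) + (156,23)
step 8: (3147, 464)  from 1·(2150,317) + (997,147)
step 9: (5297, 781)  from 1·(3147,464) + (2150,317)
step 10: (19038, 2807)  from 3·(5297,781) + (3147,464)
step 11: (24335, 3588)  from 1·(19038,2807) + (5297,781)
fundamental: x₁=24335, y₁=3588  (since 592192225 − 46·12873744 = 1)

24335 3588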